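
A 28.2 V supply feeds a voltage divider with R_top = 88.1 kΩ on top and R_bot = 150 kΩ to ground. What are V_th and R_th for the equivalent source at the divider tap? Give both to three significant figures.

V_th = 17.8 V, R_th = 55.5 kΩ

V_th is the open-circuit tap voltage: 28.2 × 150/(88.1 + 150) = 17.8 V.
With the supply zeroed, R_top and R_bot appear in parallel from the tap: R_th = R_top‖R_bot = (88.1 × 150)/238.1 = 55.5 kΩ.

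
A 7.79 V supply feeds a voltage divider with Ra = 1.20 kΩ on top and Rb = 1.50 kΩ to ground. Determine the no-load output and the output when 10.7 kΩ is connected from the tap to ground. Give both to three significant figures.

Open-circuit: V = 7.79 × 1.50/(1.20 + 1.50) = 4.33 V.
With the load, Rb becomes Rb‖R_L = 1.316 kΩ, so V = 7.79 × 1.316/2.516 = 4.07 V.

Unloaded: 4.33 V; loaded: 4.07 V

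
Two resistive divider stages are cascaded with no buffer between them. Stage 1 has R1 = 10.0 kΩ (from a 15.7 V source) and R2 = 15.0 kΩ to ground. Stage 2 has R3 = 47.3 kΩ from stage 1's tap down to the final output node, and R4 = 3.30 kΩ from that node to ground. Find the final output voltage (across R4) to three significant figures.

Stage 2 presents R3+R4 = 50.60 kΩ as a load on stage 1's tap.
Stage 1's lower leg becomes R2‖(R3+R4) = 11.57 kΩ, so V_mid = 15.7 × 11.57/21.57 = 8.421 V.
Stage 2 is itself unloaded: V_out = V_mid × R4/(R3+R4) = 8.421 × 3.30/50.60 = 0.549 V.

V_out ≈ 0.549 V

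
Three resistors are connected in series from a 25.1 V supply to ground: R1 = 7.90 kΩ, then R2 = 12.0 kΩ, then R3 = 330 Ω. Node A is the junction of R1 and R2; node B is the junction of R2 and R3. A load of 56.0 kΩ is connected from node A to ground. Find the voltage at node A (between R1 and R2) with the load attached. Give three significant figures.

V ≈ 14.1 V

Below node A the series string R2+R3 = 12330 Ω sits in parallel with the 56000 Ω load: 10110 Ω.
V_A = 25.1 × 10110/(7900 + 10110) = 14.1 V.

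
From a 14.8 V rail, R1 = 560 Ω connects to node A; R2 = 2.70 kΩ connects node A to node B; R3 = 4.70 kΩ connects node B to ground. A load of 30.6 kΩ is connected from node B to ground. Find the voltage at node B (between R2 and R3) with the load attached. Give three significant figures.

At node B, R3 is in parallel with the load: R3‖R_L = 4074 Ω.
Below node A the resistance is R2 + (R3‖R_L) = 6774 Ω, so V_A = 14.8 × 6774/7334 = 13.67 V.
Then V_B = V_A × (R3‖R_L)/(R2 + R3‖R_L) = 13.67 × 4074/6774 = 8.22 V.

V ≈ 8.22 V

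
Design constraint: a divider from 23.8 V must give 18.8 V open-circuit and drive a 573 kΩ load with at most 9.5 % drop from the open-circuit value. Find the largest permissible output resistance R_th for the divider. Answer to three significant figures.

R_th ≤ 60.1 kΩ

Loading drop = R_th/(R_th + R_L) ≤ 0.0950, so R_th ≤ R_L · ε/(1−ε) = 573 kΩ × 0.0950/0.9050 = 60.1 kΩ.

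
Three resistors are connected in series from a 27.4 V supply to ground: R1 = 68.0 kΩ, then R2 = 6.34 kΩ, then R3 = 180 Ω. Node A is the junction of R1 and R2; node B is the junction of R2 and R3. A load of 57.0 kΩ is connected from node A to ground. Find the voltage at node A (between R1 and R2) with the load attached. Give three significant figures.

Below node A the series string R2+R3 = 6520 Ω sits in parallel with the 57000 Ω load: 5851 Ω.
V_A = 27.4 × 5851/(68000 + 5851) = 2.17 V.

V ≈ 2.17 V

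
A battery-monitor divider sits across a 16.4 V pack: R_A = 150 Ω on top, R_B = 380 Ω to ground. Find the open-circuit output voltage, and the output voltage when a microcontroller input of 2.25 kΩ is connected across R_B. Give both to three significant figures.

Open-circuit: V = 16.4 × 380/(150 + 380) = 11.8 V.
With the load, R_B becomes R_B‖R_L = 325.1 Ω, so V = 16.4 × 325.1/475.1 = 11.2 V.

Unloaded: 11.8 V; loaded: 11.2 V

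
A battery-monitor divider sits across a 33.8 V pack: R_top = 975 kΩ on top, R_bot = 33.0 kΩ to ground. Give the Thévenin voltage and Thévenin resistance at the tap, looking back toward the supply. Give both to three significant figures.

V_th = 1.11 V, R_th = 31.9 kΩ

V_th is the open-circuit tap voltage: 33.8 × 33.0/(975 + 33.0) = 1.11 V.
With the supply zeroed, R_top and R_bot appear in parallel from the tap: R_th = R_top‖R_bot = (975 × 33.0)/1008 = 31.9 kΩ.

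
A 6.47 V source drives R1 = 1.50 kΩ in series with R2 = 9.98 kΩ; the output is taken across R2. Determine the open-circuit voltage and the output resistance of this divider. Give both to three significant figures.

V_th is the open-circuit tap voltage: 6.47 × 9.98/(1.50 + 9.98) = 5.62 V.
With the supply zeroed, R1 and R2 appear in parallel from the tap: R_th = R1‖R2 = (1.50 × 9.98)/11.48 = 1.30 kΩ.

V_th = 5.62 V, R_th = 1.30 kΩ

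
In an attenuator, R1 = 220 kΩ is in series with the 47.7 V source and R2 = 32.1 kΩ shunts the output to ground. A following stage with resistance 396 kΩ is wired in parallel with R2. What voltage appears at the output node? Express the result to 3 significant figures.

The load sits in parallel with R2: R2‖R_L = (32.1 × 396) / (32.1 + 396) = 29.69 kΩ.
V_out = 47.7 × 29.69 / (220 + 29.69) = 47.7 × 29.69/249.7 = 5.67 V.

V_out ≈ 5.67 V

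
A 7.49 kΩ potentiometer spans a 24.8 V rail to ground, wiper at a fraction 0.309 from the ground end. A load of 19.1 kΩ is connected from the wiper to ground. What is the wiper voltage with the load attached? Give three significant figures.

V ≈ 7.07 V

The wiper splits the pot into (1−α)R = 5.176 kΩ above and αR = 2.314 kΩ below.
Lower section ‖ load = 2.064 kΩ.
V_wiper = 24.8 × 2.064/(5.176 + 2.064) = 7.07 V.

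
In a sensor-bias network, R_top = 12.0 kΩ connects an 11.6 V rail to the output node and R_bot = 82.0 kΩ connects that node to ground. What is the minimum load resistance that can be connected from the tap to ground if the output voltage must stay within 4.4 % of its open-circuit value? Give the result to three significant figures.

R_L(min) ≈ 227 kΩ

Output resistance R_th = R_top‖R_bot = (12.0 × 82.0)/94.00 = 10.47 kΩ.
The fractional drop is R_th/(R_th + R_L); requiring this ≤ 0.0440 gives R_L ≥ R_th(1/0.0440 − 1) = 10.47 × 21.73 = 227 kΩ.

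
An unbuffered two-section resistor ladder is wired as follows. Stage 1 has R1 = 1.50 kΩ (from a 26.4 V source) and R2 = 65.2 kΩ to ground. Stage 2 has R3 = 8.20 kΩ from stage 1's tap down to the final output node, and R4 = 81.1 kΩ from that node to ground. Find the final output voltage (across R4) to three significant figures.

Stage 2 presents R3+R4 = 89.30 kΩ as a load on stage 1's tap.
Stage 1's lower leg becomes R2‖(R3+R4) = 37.69 kΩ, so V_mid = 26.4 × 37.69/39.19 = 25.39 V.
Stage 2 is itself unloaded: V_out = V_mid × R4/(R3+R4) = 25.39 × 81.1/89.30 = 23.1 V.

V_out ≈ 23.1 V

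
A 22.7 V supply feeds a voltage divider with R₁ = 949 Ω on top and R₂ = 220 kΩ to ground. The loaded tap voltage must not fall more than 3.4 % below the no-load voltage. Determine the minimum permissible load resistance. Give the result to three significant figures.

R_L(min) ≈ 26.8 kΩ

Output resistance R_th = R₁‖R₂ = (949 × 220000)/220900 = 944.9 Ω.
The fractional drop is R_th/(R_th + R_L); requiring this ≤ 0.0340 gives R_L ≥ R_th(1/0.0340 − 1) = 944.9 × 28.41 = 26.8 kΩ.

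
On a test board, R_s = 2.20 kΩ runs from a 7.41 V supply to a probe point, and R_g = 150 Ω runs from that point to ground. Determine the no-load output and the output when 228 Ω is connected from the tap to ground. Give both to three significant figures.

Unloaded: 0.473 V; loaded: 0.293 V

Open-circuit: V = 7.41 × 150/(2200 + 150) = 0.473 V.
With the load, R_g becomes R_g‖R_L = 90.48 Ω, so V = 7.41 × 90.48/2290 = 0.293 V.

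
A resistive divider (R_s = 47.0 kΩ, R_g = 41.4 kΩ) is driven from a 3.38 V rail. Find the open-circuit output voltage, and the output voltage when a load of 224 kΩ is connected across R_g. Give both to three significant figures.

Open-circuit: V = 3.38 × 41.4/(47.0 + 41.4) = 1.58 V.
With the load, R_g becomes R_g‖R_L = 34.94 kΩ, so V = 3.38 × 34.94/81.94 = 1.44 V.

Unloaded: 1.58 V; loaded: 1.44 V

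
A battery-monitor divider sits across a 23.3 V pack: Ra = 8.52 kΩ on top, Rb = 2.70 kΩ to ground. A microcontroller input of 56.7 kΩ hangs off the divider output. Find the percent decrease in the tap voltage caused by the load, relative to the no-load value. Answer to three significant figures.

The divider's output (Thévenin) resistance is Ra‖Rb = 2.050 kΩ.
Fractional drop under load = R_th/(R_th + R_L) = 2.050 / (2.050 + 56.7) = 0.03490.
So the output falls by 3.49 %.

3.49 %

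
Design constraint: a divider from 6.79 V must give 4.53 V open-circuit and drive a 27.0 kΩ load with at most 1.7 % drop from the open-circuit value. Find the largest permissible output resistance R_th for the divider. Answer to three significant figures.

R_th ≤ 467 Ω

Loading drop = R_th/(R_th + R_L) ≤ 0.0170, so R_th ≤ R_L · ε/(1−ε) = 27.0 kΩ × 0.0170/0.9830 = 467 Ω.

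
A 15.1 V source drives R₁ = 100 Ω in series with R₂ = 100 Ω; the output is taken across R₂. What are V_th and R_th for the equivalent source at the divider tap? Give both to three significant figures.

V_th is the open-circuit tap voltage: 15.1 × 100/(100 + 100) = 7.55 V.
With the supply zeroed, R₁ and R₂ appear in parallel from the tap: R_th = R₁‖R₂ = (100 × 100)/200.0 = 50.0 Ω.

V_th = 7.55 V, R_th = 50.0 Ω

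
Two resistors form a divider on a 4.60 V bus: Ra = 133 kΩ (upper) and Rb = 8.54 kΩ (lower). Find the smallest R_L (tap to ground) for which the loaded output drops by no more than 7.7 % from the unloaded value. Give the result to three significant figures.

Output resistance R_th = Ra‖Rb = (133 × 8.54)/141.5 = 8.025 kΩ.
The fractional drop is R_th/(R_th + R_L); requiring this ≤ 0.0770 gives R_L ≥ R_th(1/0.0770 − 1) = 8.025 × 11.99 = 96.2 kΩ.

R_L(min) ≈ 96.2 kΩ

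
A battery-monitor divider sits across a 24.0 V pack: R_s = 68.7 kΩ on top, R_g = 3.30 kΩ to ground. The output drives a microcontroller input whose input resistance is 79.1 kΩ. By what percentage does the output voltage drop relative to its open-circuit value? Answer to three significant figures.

The divider's output (Thévenin) resistance is R_s‖R_g = 3.149 kΩ.
Fractional drop under load = R_th/(R_th + R_L) = 3.149 / (3.149 + 79.1) = 0.03828.
So the output falls by 3.83 %.

3.83 %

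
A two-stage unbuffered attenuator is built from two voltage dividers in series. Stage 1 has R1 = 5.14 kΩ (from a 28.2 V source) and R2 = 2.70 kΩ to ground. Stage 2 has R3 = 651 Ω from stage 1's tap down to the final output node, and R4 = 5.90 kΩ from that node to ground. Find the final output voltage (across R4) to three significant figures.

V_out ≈ 6.89 V

Stage 2 presents R3+R4 = 6551 Ω as a load on stage 1's tap.
Stage 1's lower leg becomes R2‖(R3+R4) = 1912 Ω, so V_mid = 28.2 × 1912/7052 = 7.646 V.
Stage 2 is itself unloaded: V_out = V_mid × R4/(R3+R4) = 7.646 × 5900/6551 = 6.89 V.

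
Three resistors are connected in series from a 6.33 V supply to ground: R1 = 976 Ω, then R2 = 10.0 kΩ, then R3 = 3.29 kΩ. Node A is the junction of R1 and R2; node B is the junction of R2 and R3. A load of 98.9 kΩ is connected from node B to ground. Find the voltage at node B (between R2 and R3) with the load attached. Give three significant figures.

At node B, R3 is in parallel with the load: R3‖R_L = 3184 Ω.
Below node A the resistance is R2 + (R3‖R_L) = 13180 Ω, so V_A = 6.33 × 13180/14160 = 5.894 V.
Then V_B = V_A × (R3‖R_L)/(R2 + R3‖R_L) = 5.894 × 3184/13180 = 1.42 V.

V ≈ 1.42 V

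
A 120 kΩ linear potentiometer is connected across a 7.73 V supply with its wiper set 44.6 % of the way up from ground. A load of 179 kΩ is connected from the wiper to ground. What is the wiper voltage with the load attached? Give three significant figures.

The wiper splits the pot into (1−α)R = 66.48 kΩ above and αR = 53.52 kΩ below.
Lower section ‖ load = 41.20 kΩ.
V_wiper = 7.73 × 41.20/(66.48 + 41.20) = 2.96 V.

V ≈ 2.96 V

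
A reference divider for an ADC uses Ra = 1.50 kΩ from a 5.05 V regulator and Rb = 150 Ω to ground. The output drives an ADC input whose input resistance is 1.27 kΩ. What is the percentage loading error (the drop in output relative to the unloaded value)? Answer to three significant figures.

9.70 %

Unloaded V = 5.05 × 150/1650 = 0.45909 V.
Loaded: Rb‖R_L = 134.2 Ω, giving V = 5.05 × 134.2/1634 = 0.41458 V.
Drop = (0.45909 − 0.41458) / 0.45909 = 9.70 %.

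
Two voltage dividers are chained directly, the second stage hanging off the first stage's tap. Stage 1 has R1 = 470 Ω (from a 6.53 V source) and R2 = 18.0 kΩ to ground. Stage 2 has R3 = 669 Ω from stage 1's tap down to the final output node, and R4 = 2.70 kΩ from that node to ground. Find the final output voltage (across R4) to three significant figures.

V_out ≈ 4.49 V

Stage 2 presents R3+R4 = 3369 Ω as a load on stage 1's tap.
Stage 1's lower leg becomes R2‖(R3+R4) = 2838 Ω, so V_mid = 6.53 × 2838/3308 = 5.602 V.
Stage 2 is itself unloaded: V_out = V_mid × R4/(R3+R4) = 5.602 × 2700/3369 = 4.49 V.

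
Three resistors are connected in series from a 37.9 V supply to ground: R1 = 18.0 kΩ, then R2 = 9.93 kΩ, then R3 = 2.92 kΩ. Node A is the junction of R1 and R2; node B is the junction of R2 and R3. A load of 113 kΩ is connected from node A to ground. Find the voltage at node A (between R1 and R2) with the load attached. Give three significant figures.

V ≈ 14.8 V

Below node A the series string R2+R3 = 12.85 kΩ sits in parallel with the 113 kΩ load: 11.54 kΩ.
V_A = 37.9 × 11.54/(18.0 + 11.54) = 14.8 V.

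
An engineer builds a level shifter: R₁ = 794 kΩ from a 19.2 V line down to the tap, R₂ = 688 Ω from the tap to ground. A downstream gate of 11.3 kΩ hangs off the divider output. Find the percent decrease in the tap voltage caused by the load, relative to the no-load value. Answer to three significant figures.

The divider's output (Thévenin) resistance is R₁‖R₂ = 687.4 Ω.
Fractional drop under load = R_th/(R_th + R_L) = 687.4 / (687.4 + 11300) = 0.05734.
So the output falls by 5.73 %.

5.73 %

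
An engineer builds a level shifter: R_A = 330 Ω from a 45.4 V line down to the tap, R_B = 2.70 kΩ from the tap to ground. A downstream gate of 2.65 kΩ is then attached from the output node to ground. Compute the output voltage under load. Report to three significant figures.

V_out ≈ 36.4 V

The load sits in parallel with R_B: R_B‖R_L = (2700 × 2650) / (2700 + 2650) = 1337 Ω.
V_out = 45.4 × 1337 / (330 + 1337) = 45.4 × 1337/1667 = 36.4 V.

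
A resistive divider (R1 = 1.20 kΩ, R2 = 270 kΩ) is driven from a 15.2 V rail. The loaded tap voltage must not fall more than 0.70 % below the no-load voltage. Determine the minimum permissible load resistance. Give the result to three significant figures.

Output resistance R_th = R1‖R2 = (1.20 × 270)/271.2 = 1.195 kΩ.
The fractional drop is R_th/(R_th + R_L); requiring this ≤ 0.00700 gives R_L ≥ R_th(1/0.00700 − 1) = 1.195 × 141.9 = 169 kΩ.

R_L(min) ≈ 169 kΩ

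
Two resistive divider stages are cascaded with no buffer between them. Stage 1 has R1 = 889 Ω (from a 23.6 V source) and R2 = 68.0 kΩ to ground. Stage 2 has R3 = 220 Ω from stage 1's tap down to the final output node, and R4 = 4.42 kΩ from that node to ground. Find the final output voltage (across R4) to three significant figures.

Stage 2 presents R3+R4 = 4640 Ω as a load on stage 1's tap.
Stage 1's lower leg becomes R2‖(R3+R4) = 4344 Ω, so V_mid = 23.6 × 4344/5233 = 19.59 V.
Stage 2 is itself unloaded: V_out = V_mid × R4/(R3+R4) = 19.59 × 4420/4640 = 18.7 V.

V_out ≈ 18.7 V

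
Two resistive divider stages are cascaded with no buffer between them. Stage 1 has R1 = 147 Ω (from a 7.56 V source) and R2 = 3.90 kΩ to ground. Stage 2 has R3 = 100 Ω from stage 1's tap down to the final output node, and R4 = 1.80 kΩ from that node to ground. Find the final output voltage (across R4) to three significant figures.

Stage 2 presents R3+R4 = 1900 Ω as a load on stage 1's tap.
Stage 1's lower leg becomes R2‖(R3+R4) = 1278 Ω, so V_mid = 7.56 × 1278/1425 = 6.780 V.
Stage 2 is itself unloaded: V_out = V_mid × R4/(R3+R4) = 6.780 × 1800/1900 = 6.42 V.

V_out ≈ 6.42 V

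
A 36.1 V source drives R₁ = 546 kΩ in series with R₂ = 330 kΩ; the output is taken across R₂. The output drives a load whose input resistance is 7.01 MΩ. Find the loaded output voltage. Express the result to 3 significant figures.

The load sits in parallel with R₂: R₂‖R_L = (330 × 7010) / (330 + 7010) = 315.2 kΩ.
V_out = 36.1 × 315.2 / (546 + 315.2) = 36.1 × 315.2/861.2 = 13.2 V.
(Unloaded it would have been 13.6 V.)

V_out ≈ 13.2 V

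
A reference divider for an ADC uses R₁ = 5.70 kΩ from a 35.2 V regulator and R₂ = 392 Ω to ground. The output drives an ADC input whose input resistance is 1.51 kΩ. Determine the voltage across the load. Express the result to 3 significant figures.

The load sits in parallel with R₂: R₂‖R_L = (392 × 1510) / (392 + 1510) = 311.2 Ω.
V_out = 35.2 × 311.2 / (5700 + 311.2) = 35.2 × 311.2/6011 = 1.82 V.

V_out ≈ 1.82 V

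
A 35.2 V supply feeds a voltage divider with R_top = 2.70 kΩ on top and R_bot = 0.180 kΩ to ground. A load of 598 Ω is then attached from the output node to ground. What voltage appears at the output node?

The load sits in parallel with R_bot: R_bot‖R_L = (180 × 598) / (180 + 598) = 138.4 Ω.
V_out = 35.2 × 138.4 / (2700 + 138.4) = 35.2 × 138.4/2838 = 1.72 V.

V_out ≈ 1.72 V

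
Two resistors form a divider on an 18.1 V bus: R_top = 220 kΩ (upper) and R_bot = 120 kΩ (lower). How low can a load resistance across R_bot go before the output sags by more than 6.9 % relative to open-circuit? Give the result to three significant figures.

R_L(min) ≈ 1.05 MΩ

Output resistance R_th = R_top‖R_bot = (220 × 120)/340.0 = 77.65 kΩ.
The fractional drop is R_th/(R_th + R_L); requiring this ≤ 0.0690 gives R_L ≥ R_th(1/0.0690 − 1) = 77.65 × 13.49 = 1.05 MΩ.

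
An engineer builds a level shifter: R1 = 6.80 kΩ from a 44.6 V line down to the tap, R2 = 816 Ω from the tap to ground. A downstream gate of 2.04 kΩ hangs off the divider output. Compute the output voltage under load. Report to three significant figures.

The load sits in parallel with R2: R2‖R_L = (816 × 2040) / (816 + 2040) = 582.9 Ω.
V_out = 44.6 × 582.9 / (6800 + 582.9) = 44.6 × 582.9/7383 = 3.52 V.

V_out ≈ 3.52 V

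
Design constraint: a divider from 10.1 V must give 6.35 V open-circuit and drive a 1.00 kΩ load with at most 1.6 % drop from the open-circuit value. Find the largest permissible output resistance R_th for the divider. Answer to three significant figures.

Loading drop = R_th/(R_th + R_L) ≤ 0.0160, so R_th ≤ R_L · ε/(1−ε) = 1.00 kΩ × 0.0160/0.9840 = 16.3 Ω.

R_th ≤ 16.3 Ω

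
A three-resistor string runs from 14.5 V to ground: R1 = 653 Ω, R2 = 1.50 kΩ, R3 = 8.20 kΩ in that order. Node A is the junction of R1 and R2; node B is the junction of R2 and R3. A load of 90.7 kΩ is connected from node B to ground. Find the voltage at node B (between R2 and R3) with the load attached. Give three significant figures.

At node B, R3 is in parallel with the load: R3‖R_L = 7520 Ω.
Below node A the resistance is R2 + (R3‖R_L) = 9020 Ω, so V_A = 14.5 × 9020/9673 = 13.52 V.
Then V_B = V_A × (R3‖R_L)/(R2 + R3‖R_L) = 13.52 × 7520/9020 = 11.3 V.

V ≈ 11.3 V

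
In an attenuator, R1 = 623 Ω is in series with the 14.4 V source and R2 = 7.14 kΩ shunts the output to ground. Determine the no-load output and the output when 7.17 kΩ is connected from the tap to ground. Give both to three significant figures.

Open-circuit: V = 14.4 × 7140/(623 + 7140) = 13.2 V.
With the load, R2 becomes R2‖R_L = 3577 Ω, so V = 14.4 × 3577/4200 = 12.3 V.

Unloaded: 13.2 V; loaded: 12.3 V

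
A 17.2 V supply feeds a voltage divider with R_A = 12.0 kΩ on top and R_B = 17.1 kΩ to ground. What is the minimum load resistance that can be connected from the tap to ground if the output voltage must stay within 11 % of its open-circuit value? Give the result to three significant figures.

R_L(min) ≈ 57.1 kΩ

Output resistance R_th = R_A‖R_B = (12.0 × 17.1)/29.10 = 7.052 kΩ.
The fractional drop is R_th/(R_th + R_L); requiring this ≤ 0.110 gives R_L ≥ R_th(1/0.110 − 1) = 7.052 × 8.091 = 57.1 kΩ.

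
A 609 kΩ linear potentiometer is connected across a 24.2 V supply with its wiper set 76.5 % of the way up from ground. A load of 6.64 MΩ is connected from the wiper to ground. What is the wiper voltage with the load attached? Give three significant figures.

The wiper splits the pot into (1−α)R = 143.1 kΩ above and αR = 465.9 kΩ below.
Lower section ‖ load = 435.3 kΩ.
V_wiper = 24.2 × 435.3/(143.1 + 435.3) = 18.2 V.

V ≈ 18.2 V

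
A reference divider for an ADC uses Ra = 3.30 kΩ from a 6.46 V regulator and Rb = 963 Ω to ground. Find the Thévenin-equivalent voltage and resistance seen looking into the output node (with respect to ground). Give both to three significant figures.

V_th = 1.46 V, R_th = 745 Ω

V_th is the open-circuit tap voltage: 6.46 × 963/(3300 + 963) = 1.46 V.
With the supply zeroed, Ra and Rb appear in parallel from the tap: R_th = Ra‖Rb = (3300 × 963)/4263 = 745 Ω.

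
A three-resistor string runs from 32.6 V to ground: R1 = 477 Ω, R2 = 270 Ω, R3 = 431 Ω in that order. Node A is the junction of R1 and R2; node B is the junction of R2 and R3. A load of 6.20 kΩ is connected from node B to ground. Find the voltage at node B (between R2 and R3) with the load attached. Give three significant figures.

At node B, R3 is in parallel with the load: R3‖R_L = 403.0 Ω.
Below node A the resistance is R2 + (R3‖R_L) = 673.0 Ω, so V_A = 32.6 × 673.0/1150 = 19.08 V.
Then V_B = V_A × (R3‖R_L)/(R2 + R3‖R_L) = 19.08 × 403.0/673.0 = 11.4 V.

V ≈ 11.4 V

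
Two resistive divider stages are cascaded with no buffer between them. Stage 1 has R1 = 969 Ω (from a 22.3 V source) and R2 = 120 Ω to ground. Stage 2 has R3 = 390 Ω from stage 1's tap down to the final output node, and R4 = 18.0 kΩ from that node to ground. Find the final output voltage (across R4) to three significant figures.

V_out ≈ 2.39 V

Stage 2 presents R3+R4 = 18390 Ω as a load on stage 1's tap.
Stage 1's lower leg becomes R2‖(R3+R4) = 119.2 Ω, so V_mid = 22.3 × 119.2/1088 = 2.443 V.
Stage 2 is itself unloaded: V_out = V_mid × R4/(R3+R4) = 2.443 × 18000/18390 = 2.39 V.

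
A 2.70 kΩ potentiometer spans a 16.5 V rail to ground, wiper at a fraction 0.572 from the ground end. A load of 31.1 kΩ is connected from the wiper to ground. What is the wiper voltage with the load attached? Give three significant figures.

The wiper splits the pot into (1−α)R = 1.156 kΩ above and αR = 1.544 kΩ below.
Lower section ‖ load = 1.471 kΩ.
V_wiper = 16.5 × 1.471/(1.156 + 1.471) = 9.24 V.

V ≈ 9.24 V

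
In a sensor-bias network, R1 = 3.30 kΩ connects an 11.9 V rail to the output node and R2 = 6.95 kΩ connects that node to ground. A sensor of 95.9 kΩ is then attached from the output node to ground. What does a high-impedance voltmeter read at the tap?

V_out ≈ 7.88 V

The load sits in parallel with R2: R2‖R_L = (6.95 × 95.9) / (6.95 + 95.9) = 6.480 kΩ.
V_out = 11.9 × 6.480 / (3.30 + 6.480) = 11.9 × 6.480/9.780 = 7.88 V.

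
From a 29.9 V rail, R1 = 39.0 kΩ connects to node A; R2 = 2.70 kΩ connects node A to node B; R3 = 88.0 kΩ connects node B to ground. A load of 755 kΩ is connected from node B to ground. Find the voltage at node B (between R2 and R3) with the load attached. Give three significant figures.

V ≈ 19.6 V

At node B, R3 is in parallel with the load: R3‖R_L = 78.81 kΩ.
Below node A the resistance is R2 + (R3‖R_L) = 81.51 kΩ, so V_A = 29.9 × 81.51/120.5 = 20.22 V.
Then V_B = V_A × (R3‖R_L)/(R2 + R3‖R_L) = 20.22 × 78.81/81.51 = 19.6 V.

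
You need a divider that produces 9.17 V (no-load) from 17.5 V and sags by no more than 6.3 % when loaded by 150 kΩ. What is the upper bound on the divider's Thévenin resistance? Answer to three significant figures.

Loading drop = R_th/(R_th + R_L) ≤ 0.0630, so R_th ≤ R_L · ε/(1−ε) = 150 kΩ × 0.0630/0.9370 = 10.1 kΩ.

R_th ≤ 10.1 kΩ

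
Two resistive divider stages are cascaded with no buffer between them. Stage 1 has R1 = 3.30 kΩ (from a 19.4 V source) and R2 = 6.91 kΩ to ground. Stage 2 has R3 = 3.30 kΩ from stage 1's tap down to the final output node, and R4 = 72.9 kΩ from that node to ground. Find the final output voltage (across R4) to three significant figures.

V_out ≈ 12.2 V

Stage 2 presents R3+R4 = 76.20 kΩ as a load on stage 1's tap.
Stage 1's lower leg becomes R2‖(R3+R4) = 6.335 kΩ, so V_mid = 19.4 × 6.335/9.635 = 12.76 V.
Stage 2 is itself unloaded: V_out = V_mid × R4/(R3+R4) = 12.76 × 72.9/76.20 = 12.2 V.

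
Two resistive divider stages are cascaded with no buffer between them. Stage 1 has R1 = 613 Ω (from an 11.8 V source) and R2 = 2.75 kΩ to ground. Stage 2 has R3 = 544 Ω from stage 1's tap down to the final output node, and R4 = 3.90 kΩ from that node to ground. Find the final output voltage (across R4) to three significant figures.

Stage 2 presents R3+R4 = 4444 Ω as a load on stage 1's tap.
Stage 1's lower leg becomes R2‖(R3+R4) = 1699 Ω, so V_mid = 11.8 × 1699/2312 = 8.671 V.
Stage 2 is itself unloaded: V_out = V_mid × R4/(R3+R4) = 8.671 × 3900/4444 = 7.61 V.

V_out ≈ 7.61 V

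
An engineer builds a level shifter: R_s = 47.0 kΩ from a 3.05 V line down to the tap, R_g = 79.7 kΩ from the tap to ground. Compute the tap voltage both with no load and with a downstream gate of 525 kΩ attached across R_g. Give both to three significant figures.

Unloaded: 1.92 V; loaded: 1.82 V

Open-circuit: V = 3.05 × 79.7/(47.0 + 79.7) = 1.92 V.
With the load, R_g becomes R_g‖R_L = 69.20 kΩ, so V = 3.05 × 69.20/116.2 = 1.82 V.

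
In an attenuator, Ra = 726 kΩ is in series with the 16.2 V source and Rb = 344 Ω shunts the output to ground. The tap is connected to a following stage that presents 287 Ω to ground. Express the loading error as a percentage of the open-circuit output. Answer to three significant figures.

The divider's output (Thévenin) resistance is Ra‖Rb = 343.8 Ω.
Fractional drop under load = R_th/(R_th + R_L) = 343.8 / (343.8 + 287) = 0.5450.
So the output falls by 54.5 %.

54.5 %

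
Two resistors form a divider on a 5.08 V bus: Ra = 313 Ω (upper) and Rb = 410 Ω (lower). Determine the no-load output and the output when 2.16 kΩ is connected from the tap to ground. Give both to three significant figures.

Unloaded: 2.88 V; loaded: 2.66 V

Open-circuit: V = 5.08 × 410/(313 + 410) = 2.88 V.
With the load, Rb becomes Rb‖R_L = 344.6 Ω, so V = 5.08 × 344.6/657.6 = 2.66 V.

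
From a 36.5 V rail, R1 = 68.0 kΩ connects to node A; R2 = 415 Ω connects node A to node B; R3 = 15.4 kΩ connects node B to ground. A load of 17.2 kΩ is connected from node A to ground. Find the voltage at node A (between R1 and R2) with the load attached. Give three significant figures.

V ≈ 3.94 V

Below node A the series string R2+R3 = 15820 Ω sits in parallel with the 17200 Ω load: 8239 Ω.
V_A = 36.5 × 8239/(68000 + 8239) = 3.94 V.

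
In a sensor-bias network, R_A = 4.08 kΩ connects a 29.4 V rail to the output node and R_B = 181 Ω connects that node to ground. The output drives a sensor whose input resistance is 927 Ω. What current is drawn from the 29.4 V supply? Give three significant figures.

R_B‖R_L = 151.4 Ω, so the source sees R_A + R_B‖R_L = 4231 Ω.
I = 29.4 V / 4231 Ω = 6.95 mA.

I ≈ 6.95 mA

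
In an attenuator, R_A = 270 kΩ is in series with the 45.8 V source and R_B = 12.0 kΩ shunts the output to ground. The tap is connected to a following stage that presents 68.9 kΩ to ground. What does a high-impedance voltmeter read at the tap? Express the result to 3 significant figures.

The load sits in parallel with R_B: R_B‖R_L = (12.0 × 68.9) / (12.0 + 68.9) = 10.22 kΩ.
V_out = 45.8 × 10.22 / (270 + 10.22) = 45.8 × 10.22/280.2 = 1.67 V.
(Unloaded it would have been 1.95 V.)

V_out ≈ 1.67 V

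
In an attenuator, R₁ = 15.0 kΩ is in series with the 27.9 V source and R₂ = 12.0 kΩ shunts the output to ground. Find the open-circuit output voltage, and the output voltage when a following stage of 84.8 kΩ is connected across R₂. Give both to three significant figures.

Open-circuit: V = 27.9 × 12.0/(15.0 + 12.0) = 12.4 V.
With the load, R₂ becomes R₂‖R_L = 10.51 kΩ, so V = 27.9 × 10.51/25.51 = 11.5 V.

Unloaded: 12.4 V; loaded: 11.5 V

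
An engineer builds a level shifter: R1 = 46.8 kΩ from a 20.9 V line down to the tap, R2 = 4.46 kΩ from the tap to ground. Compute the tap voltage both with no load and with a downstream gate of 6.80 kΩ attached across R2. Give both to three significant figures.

Unloaded: 1.82 V; loaded: 1.14 V

Open-circuit: V = 20.9 × 4.46/(46.8 + 4.46) = 1.82 V.
With the load, R2 becomes R2‖R_L = 2.693 kΩ, so V = 20.9 × 2.693/49.49 = 1.14 V.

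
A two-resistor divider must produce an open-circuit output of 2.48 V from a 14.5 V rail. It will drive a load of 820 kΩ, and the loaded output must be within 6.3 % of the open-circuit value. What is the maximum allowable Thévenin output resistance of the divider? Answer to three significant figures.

R_th ≤ 55.1 kΩ

Loading drop = R_th/(R_th + R_L) ≤ 0.0630, so R_th ≤ R_L · ε/(1−ε) = 820 kΩ × 0.0630/0.9370 = 55.1 kΩ.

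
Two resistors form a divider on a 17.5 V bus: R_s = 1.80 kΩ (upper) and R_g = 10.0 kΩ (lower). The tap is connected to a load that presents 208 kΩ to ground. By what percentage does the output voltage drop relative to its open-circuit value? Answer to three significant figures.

The divider's output (Thévenin) resistance is R_s‖R_g = 1.525 kΩ.
Fractional drop under load = R_th/(R_th + R_L) = 1.525 / (1.525 + 208) = 0.007280.
So the output falls by 0.728 %.

0.728 %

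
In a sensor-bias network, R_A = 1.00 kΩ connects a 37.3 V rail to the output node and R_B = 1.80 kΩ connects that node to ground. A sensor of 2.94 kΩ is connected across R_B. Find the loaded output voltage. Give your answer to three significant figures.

V_out ≈ 19.7 V

The load sits in parallel with R_B: R_B‖R_L = (1.80 × 2.94) / (1.80 + 2.94) = 1.116 kΩ.
V_out = 37.3 × 1.116 / (1.00 + 1.116) = 37.3 × 1.116/2.116 = 19.7 V.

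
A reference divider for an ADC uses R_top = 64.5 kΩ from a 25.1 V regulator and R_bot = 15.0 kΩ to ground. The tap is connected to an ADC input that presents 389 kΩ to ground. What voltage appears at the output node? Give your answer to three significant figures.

V_out ≈ 4.59 V

The load sits in parallel with R_bot: R_bot‖R_L = (15.0 × 389) / (15.0 + 389) = 14.44 kΩ.
V_out = 25.1 × 14.44 / (64.5 + 14.44) = 25.1 × 14.44/78.94 = 4.59 V.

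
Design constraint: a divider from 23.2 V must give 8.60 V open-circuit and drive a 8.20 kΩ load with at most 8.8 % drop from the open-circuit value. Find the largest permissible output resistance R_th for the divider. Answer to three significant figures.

R_th ≤ 791 Ω

Loading drop = R_th/(R_th + R_L) ≤ 0.0880, so R_th ≤ R_L · ε/(1−ε) = 8.20 kΩ × 0.0880/0.9120 = 791 Ω.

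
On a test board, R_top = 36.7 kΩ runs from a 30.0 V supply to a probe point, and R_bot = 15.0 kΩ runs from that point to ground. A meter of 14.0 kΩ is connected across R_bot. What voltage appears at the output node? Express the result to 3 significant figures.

The load sits in parallel with R_bot: R_bot‖R_L = (15.0 × 14.0) / (15.0 + 14.0) = 7.241 kΩ.
V_out = 30.0 × 7.241 / (36.7 + 7.241) = 30.0 × 7.241/43.94 = 4.94 V.

V_out ≈ 4.94 V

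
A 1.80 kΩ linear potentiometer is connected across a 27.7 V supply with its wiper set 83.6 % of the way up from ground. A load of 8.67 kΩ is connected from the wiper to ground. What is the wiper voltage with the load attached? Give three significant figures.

V ≈ 22.5 V

The wiper splits the pot into (1−α)R = 295.2 Ω above and αR = 1505 Ω below.
Lower section ‖ load = 1282 Ω.
V_wiper = 27.7 × 1282/(295.2 + 1282) = 22.5 V.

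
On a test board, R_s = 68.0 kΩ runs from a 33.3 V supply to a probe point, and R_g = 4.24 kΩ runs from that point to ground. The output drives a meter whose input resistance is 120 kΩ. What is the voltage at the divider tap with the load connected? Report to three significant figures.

V_out ≈ 1.89 V

The load sits in parallel with R_g: R_g‖R_L = (4.24 × 120) / (4.24 + 120) = 4.095 kΩ.
V_out = 33.3 × 4.095 / (68.0 + 4.095) = 33.3 × 4.095/72.10 = 1.89 V.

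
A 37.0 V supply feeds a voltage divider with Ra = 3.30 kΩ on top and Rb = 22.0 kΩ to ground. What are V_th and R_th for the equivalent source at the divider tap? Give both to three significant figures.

V_th is the open-circuit tap voltage: 37.0 × 22.0/(3.30 + 22.0) = 32.2 V.
With the supply zeroed, Ra and Rb appear in parallel from the tap: R_th = Ra‖Rb = (3.30 × 22.0)/25.30 = 2.87 kΩ.

V_th = 32.2 V, R_th = 2.87 kΩ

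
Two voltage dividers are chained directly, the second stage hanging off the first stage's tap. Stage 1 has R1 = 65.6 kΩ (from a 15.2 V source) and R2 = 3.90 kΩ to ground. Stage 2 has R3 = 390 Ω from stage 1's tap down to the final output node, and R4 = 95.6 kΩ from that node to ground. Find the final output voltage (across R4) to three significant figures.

V_out ≈ 0.818 V

Stage 2 presents R3+R4 = 95990 Ω as a load on stage 1's tap.
Stage 1's lower leg becomes R2‖(R3+R4) = 3748 Ω, so V_mid = 15.2 × 3748/69350 = 0.8214 V.
Stage 2 is itself unloaded: V_out = V_mid × R4/(R3+R4) = 0.8214 × 95600/95990 = 0.818 V.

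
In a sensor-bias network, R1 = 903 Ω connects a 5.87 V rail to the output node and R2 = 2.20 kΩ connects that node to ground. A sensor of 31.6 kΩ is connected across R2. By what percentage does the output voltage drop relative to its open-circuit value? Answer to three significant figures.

The divider's output (Thévenin) resistance is R1‖R2 = 640.2 Ω.
Fractional drop under load = R_th/(R_th + R_L) = 640.2 / (640.2 + 31600) = 0.01986.
So the output falls by 1.99 %.

1.99 %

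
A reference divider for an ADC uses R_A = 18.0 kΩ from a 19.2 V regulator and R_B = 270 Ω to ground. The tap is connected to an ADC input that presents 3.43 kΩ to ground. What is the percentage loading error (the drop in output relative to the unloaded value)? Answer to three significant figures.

7.20 %

The divider's output (Thévenin) resistance is R_A‖R_B = 266.0 Ω.
Fractional drop under load = R_th/(R_th + R_L) = 266.0 / (266.0 + 3430) = 0.07197.
So the output falls by 7.20 %.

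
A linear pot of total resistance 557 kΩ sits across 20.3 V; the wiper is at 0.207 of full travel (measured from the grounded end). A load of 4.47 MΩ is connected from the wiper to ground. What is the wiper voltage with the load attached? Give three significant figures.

The wiper splits the pot into (1−α)R = 441.7 kΩ above and αR = 115.3 kΩ below.
Lower section ‖ load = 112.4 kΩ.
V_wiper = 20.3 × 112.4/(441.7 + 112.4) = 4.12 V.

V ≈ 4.12 V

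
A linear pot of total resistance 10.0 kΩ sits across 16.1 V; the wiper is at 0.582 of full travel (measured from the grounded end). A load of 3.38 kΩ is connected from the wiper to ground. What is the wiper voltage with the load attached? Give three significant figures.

V ≈ 5.45 V

The wiper splits the pot into (1−α)R = 4.180 kΩ above and αR = 5.820 kΩ below.
Lower section ‖ load = 2.138 kΩ.
V_wiper = 16.1 × 2.138/(4.180 + 2.138) = 5.45 V.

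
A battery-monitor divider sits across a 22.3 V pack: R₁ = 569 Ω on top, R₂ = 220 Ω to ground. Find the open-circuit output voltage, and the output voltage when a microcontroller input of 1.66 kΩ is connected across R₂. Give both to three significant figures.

Unloaded: 6.22 V; loaded: 5.68 V

Open-circuit: V = 22.3 × 220/(569 + 220) = 6.22 V.
With the load, R₂ becomes R₂‖R_L = 194.3 Ω, so V = 22.3 × 194.3/763.3 = 5.68 V.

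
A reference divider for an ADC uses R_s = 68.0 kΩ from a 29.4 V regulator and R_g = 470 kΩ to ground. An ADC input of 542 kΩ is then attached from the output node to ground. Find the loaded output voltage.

The load sits in parallel with R_g: R_g‖R_L = (470 × 542) / (470 + 542) = 251.7 kΩ.
V_out = 29.4 × 251.7 / (68.0 + 251.7) = 29.4 × 251.7/319.7 = 23.1 V.

V_out ≈ 23.1 V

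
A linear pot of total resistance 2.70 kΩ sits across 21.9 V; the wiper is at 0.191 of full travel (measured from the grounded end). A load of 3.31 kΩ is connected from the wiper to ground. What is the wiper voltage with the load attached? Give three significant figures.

The wiper splits the pot into (1−α)R = 2184 Ω above and αR = 515.7 Ω below.
Lower section ‖ load = 446.2 Ω.
V_wiper = 21.9 × 446.2/(2184 + 446.2) = 3.71 V.

V ≈ 3.71 V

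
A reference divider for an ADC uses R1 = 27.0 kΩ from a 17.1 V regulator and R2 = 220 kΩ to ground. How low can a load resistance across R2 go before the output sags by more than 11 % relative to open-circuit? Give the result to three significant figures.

R_L(min) ≈ 195 kΩ

Output resistance R_th = R1‖R2 = (27.0 × 220)/247.0 = 24.05 kΩ.
The fractional drop is R_th/(R_th + R_L); requiring this ≤ 0.110 gives R_L ≥ R_th(1/0.110 − 1) = 24.05 × 8.091 = 195 kΩ.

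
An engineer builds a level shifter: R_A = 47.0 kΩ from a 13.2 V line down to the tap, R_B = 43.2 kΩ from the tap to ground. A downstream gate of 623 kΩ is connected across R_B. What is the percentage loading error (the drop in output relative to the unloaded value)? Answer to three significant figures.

3.49 %

The divider's output (Thévenin) resistance is R_A‖R_B = 22.51 kΩ.
Fractional drop under load = R_th/(R_th + R_L) = 22.51 / (22.51 + 623) = 0.03487.
So the output falls by 3.49 %.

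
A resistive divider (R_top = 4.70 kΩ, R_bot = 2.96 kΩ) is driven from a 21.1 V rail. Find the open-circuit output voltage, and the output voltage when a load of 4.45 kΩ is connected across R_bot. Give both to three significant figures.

Unloaded: 8.15 V; loaded: 5.79 V

Open-circuit: V = 21.1 × 2.96/(4.70 + 2.96) = 8.15 V.
With the load, R_bot becomes R_bot‖R_L = 1.778 kΩ, so V = 21.1 × 1.778/6.478 = 5.79 V.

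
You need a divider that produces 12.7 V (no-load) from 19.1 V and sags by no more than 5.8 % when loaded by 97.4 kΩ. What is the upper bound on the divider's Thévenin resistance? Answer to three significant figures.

Loading drop = R_th/(R_th + R_L) ≤ 0.0580, so R_th ≤ R_L · ε/(1−ε) = 97.4 kΩ × 0.0580/0.9420 = 6.00 kΩ.
(Any R1, R2 with R2/(R1+R2) = 0.665 and R1‖R2 ≤ 6.00 kΩ will meet the spec.)

R_th ≤ 6.00 kΩ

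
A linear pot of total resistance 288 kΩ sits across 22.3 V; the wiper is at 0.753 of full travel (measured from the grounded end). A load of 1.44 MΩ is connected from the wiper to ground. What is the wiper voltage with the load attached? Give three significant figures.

The wiper splits the pot into (1−α)R = 71.14 kΩ above and αR = 216.9 kΩ below.
Lower section ‖ load = 188.5 kΩ.
V_wiper = 22.3 × 188.5/(71.14 + 188.5) = 16.2 V.

V ≈ 16.2 V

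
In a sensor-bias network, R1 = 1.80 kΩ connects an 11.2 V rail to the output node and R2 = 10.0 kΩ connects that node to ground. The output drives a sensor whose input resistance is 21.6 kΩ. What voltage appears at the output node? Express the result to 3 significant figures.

V_out ≈ 8.87 V

The load sits in parallel with R2: R2‖R_L = (10.0 × 21.6) / (10.0 + 21.6) = 6.835 kΩ.
V_out = 11.2 × 6.835 / (1.80 + 6.835) = 11.2 × 6.835/8.635 = 8.87 V.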